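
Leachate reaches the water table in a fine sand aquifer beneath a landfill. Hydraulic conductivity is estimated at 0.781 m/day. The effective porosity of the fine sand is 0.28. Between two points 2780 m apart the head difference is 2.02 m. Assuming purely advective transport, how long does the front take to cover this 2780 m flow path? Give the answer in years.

3760

Hydraulic gradient i = Δh / L = 2.02 / 2780 = 0.0007266.
Darcy flux q = K · i = 0.7810 × 0.0007266 = 0.0005675 m/day.
Seepage velocity v = q / n_e = 0.0005675 / 0.28 = 0.002027 m/day.
Travel time t = L / v = 2780 / 0.002027 = 1.372e+06 days = 3755 years.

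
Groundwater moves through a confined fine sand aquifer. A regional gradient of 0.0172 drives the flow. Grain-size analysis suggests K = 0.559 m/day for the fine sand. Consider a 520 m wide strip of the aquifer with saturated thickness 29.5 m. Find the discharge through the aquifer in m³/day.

Cross-sectional area A = 520 × 29.5 = 15340 m².
Hydraulic gradient i = 0.0172.
Darcy's law: Q = K · A · i = 0.5590 × 15340 × 0.01720 = 147.5 m³/day.

147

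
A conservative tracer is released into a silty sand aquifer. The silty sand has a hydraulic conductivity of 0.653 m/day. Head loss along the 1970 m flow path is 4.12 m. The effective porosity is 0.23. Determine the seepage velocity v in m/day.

Hydraulic gradient i = Δh / L = 4.12 / 1970 = 0.002091.
Darcy flux q = K · i = 0.6530 × 0.002091 = 0.001366 m/day.
Seepage velocity v = q / n_e = 0.001366 / 0.23 = 0.005938 m/day.

0.00594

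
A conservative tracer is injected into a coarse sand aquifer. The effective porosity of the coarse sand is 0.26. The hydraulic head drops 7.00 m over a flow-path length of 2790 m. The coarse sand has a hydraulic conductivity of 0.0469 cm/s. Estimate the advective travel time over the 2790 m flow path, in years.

19.5

Convert K: 0.0469 cm/s × 864 = 40.52 m/day.
Hydraulic gradient i = Δh / L = 7.00 / 2790 = 0.002509.
Darcy flux q = K · i = 40.52 × 0.002509 = 0.1017 m/day.
Seepage velocity v = q / n_e = 0.1017 / 0.26 = 0.3910 m/day.
Travel time t = L / v = 2790 / 0.3910 = 7135 days = 19.53 years.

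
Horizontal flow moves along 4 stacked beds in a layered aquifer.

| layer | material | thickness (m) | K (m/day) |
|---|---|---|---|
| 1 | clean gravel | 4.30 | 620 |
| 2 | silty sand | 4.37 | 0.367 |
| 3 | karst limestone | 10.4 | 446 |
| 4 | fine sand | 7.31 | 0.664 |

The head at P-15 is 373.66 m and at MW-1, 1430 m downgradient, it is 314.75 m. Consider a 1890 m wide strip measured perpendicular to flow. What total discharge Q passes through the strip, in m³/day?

Flow is parallel to layering, so each bed carries its own Darcy discharge and the transmissivities add.
Σ(K_i·b_i) = 620×4.30 + 0.367×4.37 + 446×10.4 + 0.664×7.31 = 7311 m²/day.
Hydraulic gradient i = (373.66 − 314.75) / 1430 = 58.91 / 1430 = 0.04120.
Q = Σ(K_i·b_i) · W · i = 7311 × 1890 × 0.04120 = 5.692e+05 m³/day.

569000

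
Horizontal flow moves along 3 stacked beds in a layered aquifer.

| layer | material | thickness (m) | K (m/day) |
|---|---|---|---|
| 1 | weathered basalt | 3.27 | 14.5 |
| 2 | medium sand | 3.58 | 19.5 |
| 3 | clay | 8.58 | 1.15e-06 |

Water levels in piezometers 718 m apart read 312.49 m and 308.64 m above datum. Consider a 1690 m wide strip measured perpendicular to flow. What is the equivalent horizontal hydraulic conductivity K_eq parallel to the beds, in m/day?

Flow is parallel to layering, so each bed carries its own Darcy discharge and the transmissivities add.
Σ(K_i·b_i) = 14.5×3.27 + 19.5×3.58 + 1.15e-06×8.58 = 117.2 m²/day.
Total thickness b = 15.43 m, so K_eq = Σ(K_i·b_i)/b = 7.597 m/day.

7.60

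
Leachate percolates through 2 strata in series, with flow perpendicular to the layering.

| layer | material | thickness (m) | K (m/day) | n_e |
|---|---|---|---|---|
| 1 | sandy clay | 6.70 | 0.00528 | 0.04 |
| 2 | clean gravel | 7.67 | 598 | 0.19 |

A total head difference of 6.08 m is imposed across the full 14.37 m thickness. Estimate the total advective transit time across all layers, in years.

0.986

With flow normal to the layers, continuity requires the same specific discharge q through every layer.
Σ(b_i/K_i) = 6.70/0.00528 + 7.67/598 = 1269 d.
q = Δh / Σ(b_i/K_i) = 6.08 / 1269 = 0.004791 m/day.
In each layer the seepage velocity is v_i = q/n_i, so the layer transit time is t_i = b_i·n_i / q:
  layer 1 (sandy clay): t_1 = 6.70 × 0.04 / 0.004791 = 55.93 d
  layer 2 (clean gravel): t_2 = 7.67 × 0.19 / 0.004791 = 304.2 d
Total t = Σ t_i = 360.1 days = 0.9859 years.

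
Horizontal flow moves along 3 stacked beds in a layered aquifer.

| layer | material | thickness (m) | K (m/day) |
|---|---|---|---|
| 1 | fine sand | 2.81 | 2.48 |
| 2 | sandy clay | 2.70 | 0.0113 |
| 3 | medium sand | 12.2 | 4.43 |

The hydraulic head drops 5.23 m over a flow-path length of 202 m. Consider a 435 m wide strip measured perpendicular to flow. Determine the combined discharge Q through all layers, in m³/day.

688

Flow is parallel to layering, so each bed carries its own Darcy discharge and the transmissivities add.
Σ(K_i·b_i) = 2.48×2.81 + 0.0113×2.70 + 4.43×12.2 = 61.05 m²/day.
Hydraulic gradient i = Δh / L = 5.23 / 202 = 0.02589.
Q = Σ(K_i·b_i) · W · i = 61.05 × 435 × 0.02589 = 687.5 m³/day.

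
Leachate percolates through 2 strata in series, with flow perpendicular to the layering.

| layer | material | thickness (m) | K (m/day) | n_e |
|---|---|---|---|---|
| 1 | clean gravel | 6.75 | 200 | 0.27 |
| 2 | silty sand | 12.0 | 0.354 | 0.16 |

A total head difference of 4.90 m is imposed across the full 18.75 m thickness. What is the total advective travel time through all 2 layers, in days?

25.9

With flow normal to the layers, continuity requires the same specific discharge q through every layer.
Σ(b_i/K_i) = 6.75/200 + 12.0/0.354 = 33.93 d.
q = Δh / Σ(b_i/K_i) = 4.90 / 33.93 = 0.1444 m/day.
In each layer the seepage velocity is v_i = q/n_i, so the layer transit time is t_i = b_i·n_i / q:
  layer 1 (clean gravel): t_1 = 6.75 × 0.27 / 0.1444 = 12.62 d
  layer 2 (silty sand): t_2 = 12.0 × 0.16 / 0.1444 = 13.30 d
Total t = Σ t_i = 25.92 days.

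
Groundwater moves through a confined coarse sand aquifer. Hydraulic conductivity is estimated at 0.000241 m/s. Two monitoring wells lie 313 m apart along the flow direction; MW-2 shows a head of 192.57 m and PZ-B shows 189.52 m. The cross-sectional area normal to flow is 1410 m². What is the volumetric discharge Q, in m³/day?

Convert K: 0.000241 m/s × 86400 = 20.82 m/day.
Hydraulic gradient i = (192.57 − 189.52) / 313 = 3.05 / 313 = 0.009744.
Darcy's law: Q = K · A · i = 20.82 × 1410 × 0.009744 = 286.1 m³/day.

286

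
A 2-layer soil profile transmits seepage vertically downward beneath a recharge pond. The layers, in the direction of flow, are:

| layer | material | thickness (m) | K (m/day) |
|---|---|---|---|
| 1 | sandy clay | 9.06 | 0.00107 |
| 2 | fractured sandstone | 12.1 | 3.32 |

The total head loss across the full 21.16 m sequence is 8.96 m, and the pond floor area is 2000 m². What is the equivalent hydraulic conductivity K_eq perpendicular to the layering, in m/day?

Flow is perpendicular to layering, so the layers act in series and the equivalent K is the thickness-weighted harmonic mean.
Total thickness L = 9.06 + 12.1 = 21.16 m.
Σ(b_i/K_i) = 9.06/0.00107 + 12.1/3.32 = 8471 d.
K_eq = L / Σ(b_i/K_i) = 21.16 / 8471 = 0.002498 m/day.

0.00250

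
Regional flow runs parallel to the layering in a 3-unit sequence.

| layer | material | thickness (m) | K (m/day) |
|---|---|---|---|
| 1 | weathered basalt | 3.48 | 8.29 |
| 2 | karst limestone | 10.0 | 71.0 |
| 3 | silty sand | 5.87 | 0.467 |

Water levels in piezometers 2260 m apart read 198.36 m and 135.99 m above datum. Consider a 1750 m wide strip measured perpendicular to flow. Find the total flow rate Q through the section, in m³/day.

Flow is parallel to layering, so each bed carries its own Darcy discharge and the transmissivities add.
Σ(K_i·b_i) = 8.29×3.48 + 71.0×10.0 + 0.467×5.87 = 741.6 m²/day.
Hydraulic gradient i = (198.36 − 135.99) / 2260 = 62.37 / 2260 = 0.02760.
Q = Σ(K_i·b_i) · W · i = 741.6 × 1750 × 0.02760 = 35815 m³/day.

35800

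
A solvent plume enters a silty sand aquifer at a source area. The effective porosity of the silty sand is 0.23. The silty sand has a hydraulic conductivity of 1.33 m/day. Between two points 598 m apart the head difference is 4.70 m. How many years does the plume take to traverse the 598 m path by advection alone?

36.0

Hydraulic gradient i = Δh / L = 4.70 / 598 = 0.007860.
Darcy flux q = K · i = 1.330 × 0.007860 = 0.01045 m/day.
Seepage velocity v = q / n_e = 0.01045 / 0.23 = 0.04545 m/day.
Travel time t = L / v = 598 / 0.04545 = 13158 days = 36.02 years.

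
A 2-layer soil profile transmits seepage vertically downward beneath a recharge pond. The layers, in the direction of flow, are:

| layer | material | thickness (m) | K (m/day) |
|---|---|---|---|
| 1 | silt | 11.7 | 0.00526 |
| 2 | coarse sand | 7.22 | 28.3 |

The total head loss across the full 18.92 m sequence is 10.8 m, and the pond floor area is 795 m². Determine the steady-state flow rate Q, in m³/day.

3.86

Flow is perpendicular to layering, so the layers act in series and the equivalent K is the thickness-weighted harmonic mean.
Total thickness L = 11.7 + 7.22 = 18.92 m.
Σ(b_i/K_i) = 11.7/0.00526 + 7.22/28.3 = 2225 d.
K_eq = L / Σ(b_i/K_i) = 18.92 / 2225 = 0.008505 m/day.
Q = K_eq · A · (Δh/L) = 0.008505 × 795 × (10.8/18.92) = 3.860 m³/day.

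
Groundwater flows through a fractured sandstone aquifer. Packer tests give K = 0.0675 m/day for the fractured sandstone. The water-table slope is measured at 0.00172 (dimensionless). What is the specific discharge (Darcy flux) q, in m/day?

Hydraulic gradient i = 0.00172.
Specific discharge q = K · i = 0.06750 × 0.001720 = 0.0001161 m/day.

0.000116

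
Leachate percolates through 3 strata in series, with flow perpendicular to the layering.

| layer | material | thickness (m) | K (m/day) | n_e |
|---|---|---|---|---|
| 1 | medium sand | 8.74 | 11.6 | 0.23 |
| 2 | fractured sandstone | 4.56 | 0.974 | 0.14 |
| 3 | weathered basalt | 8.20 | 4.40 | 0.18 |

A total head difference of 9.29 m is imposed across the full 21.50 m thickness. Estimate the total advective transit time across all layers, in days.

3.24

With flow normal to the layers, continuity requires the same specific discharge q through every layer.
Σ(b_i/K_i) = 8.74/11.6 + 4.56/0.974 + 8.20/4.40 = 7.299 d.
q = Δh / Σ(b_i/K_i) = 9.29 / 7.299 = 1.273 m/day.
In each layer the seepage velocity is v_i = q/n_i, so the layer transit time is t_i = b_i·n_i / q:
  layer 1 (medium sand): t_1 = 8.74 × 0.23 / 1.273 = 1.579 d
  layer 2 (fractured sandstone): t_2 = 4.56 × 0.14 / 1.273 = 0.5016 d
  layer 3 (weathered basalt): t_3 = 8.20 × 0.18 / 1.273 = 1.160 d
Total t = Σ t_i = 3.241 days.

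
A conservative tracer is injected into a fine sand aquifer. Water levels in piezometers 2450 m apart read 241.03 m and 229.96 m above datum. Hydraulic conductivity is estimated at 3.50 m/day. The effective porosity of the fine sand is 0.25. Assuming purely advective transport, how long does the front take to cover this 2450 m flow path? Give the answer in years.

106

Hydraulic gradient i = (241.03 − 229.96) / 2450 = 11.07 / 2450 = 0.004518.
Darcy flux q = K · i = 3.500 × 0.004518 = 0.01581 m/day.
Seepage velocity v = q / n_e = 0.01581 / 0.25 = 0.06326 m/day.
Travel time t = L / v = 2450 / 0.06326 = 38731 days = 106.0 years.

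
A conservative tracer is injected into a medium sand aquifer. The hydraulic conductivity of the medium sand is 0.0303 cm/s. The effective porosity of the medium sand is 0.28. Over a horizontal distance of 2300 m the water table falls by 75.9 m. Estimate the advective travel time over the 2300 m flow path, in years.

2.04

Convert K: 0.0303 cm/s × 864 = 26.18 m/day.
Hydraulic gradient i = Δh / L = 75.9 / 2300 = 0.03300.
Darcy flux q = K · i = 26.18 × 0.03300 = 0.8639 m/day.
Seepage velocity v = q / n_e = 0.8639 / 0.28 = 3.085 m/day.
Travel time t = L / v = 2300 / 3.085 = 745.4 days = 2.041 years.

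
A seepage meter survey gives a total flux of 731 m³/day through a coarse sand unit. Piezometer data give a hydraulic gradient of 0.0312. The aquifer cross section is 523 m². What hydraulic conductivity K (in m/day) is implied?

Hydraulic gradient i = 0.0312.
From Q = K·A·i, K = Q / (A·i) = 731 / (523.0 × 0.03120) = 44.80 m/day.

44.8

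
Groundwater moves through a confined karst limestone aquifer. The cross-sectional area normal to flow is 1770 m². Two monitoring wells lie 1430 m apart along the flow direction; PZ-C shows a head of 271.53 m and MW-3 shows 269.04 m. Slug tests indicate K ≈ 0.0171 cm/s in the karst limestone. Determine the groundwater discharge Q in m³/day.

45.5

Convert K: 0.0171 cm/s × 864 = 14.77 m/day.
Hydraulic gradient i = (271.53 − 269.04) / 1430 = 2.49 / 1430 = 0.001741.
Darcy's law: Q = K · A · i = 14.77 × 1770 × 0.001741 = 45.54 m³/day.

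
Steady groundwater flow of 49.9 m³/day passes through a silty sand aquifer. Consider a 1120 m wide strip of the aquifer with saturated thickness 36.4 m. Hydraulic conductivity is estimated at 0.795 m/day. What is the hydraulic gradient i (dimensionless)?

0.00154

Cross-sectional area A = 1120 × 36.4 = 40768 m².
From Q = K·A·i, i = Q / (K·A) = 49.9 / (0.7950 × 40768) = 0.001540.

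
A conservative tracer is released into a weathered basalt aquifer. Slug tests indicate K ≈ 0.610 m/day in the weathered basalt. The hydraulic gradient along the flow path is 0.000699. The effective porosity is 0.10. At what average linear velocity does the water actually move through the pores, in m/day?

0.00426

Hydraulic gradient i = 0.000699.
Darcy flux q = K · i = 0.6100 × 0.0006990 = 0.0004264 m/day.
Seepage velocity v = q / n_e = 0.0004264 / 0.10 = 0.004264 m/day.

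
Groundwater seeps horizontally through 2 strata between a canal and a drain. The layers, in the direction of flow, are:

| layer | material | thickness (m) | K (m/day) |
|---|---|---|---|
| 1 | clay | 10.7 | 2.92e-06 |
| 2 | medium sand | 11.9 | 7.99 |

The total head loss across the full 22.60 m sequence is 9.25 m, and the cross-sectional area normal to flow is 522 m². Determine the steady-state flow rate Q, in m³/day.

0.00132

Flow is perpendicular to layering, so the layers act in series and the equivalent K is the thickness-weighted harmonic mean.
Total thickness L = 10.7 + 11.9 = 22.60 m.
Σ(b_i/K_i) = 10.7/2.92e-06 + 11.9/7.99 = 3.664e+06 d.
K_eq = L / Σ(b_i/K_i) = 22.60 / 3.664e+06 = 6.167e-06 m/day.
Q = K_eq · A · (Δh/L) = 6.167e-06 × 522 × (9.25/22.60) = 0.001318 m³/day.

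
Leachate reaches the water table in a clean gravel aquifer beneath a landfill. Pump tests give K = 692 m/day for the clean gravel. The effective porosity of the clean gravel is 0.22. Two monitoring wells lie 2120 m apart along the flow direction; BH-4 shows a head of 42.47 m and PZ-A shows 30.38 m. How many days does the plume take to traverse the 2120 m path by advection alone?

Hydraulic gradient i = (42.47 − 30.38) / 2120 = 12.09 / 2120 = 0.005703.
Darcy flux q = K · i = 692.0 × 0.005703 = 3.946 m/day.
Seepage velocity v = q / n_e = 3.946 / 0.22 = 17.94 m/day.
Travel time t = L / v = 2120 / 17.94 = 118.2 days.

118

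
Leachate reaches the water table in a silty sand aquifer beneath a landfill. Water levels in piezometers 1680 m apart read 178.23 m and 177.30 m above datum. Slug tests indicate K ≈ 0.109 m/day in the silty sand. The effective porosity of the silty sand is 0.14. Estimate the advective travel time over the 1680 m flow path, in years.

10700

Hydraulic gradient i = (178.23 − 177.30) / 1680 = 0.93 / 1680 = 0.0005536.
Darcy flux q = K · i = 0.1090 × 0.0005536 = 6.034e-05 m/day.
Seepage velocity v = q / n_e = 6.034e-05 / 0.14 = 0.0004310 m/day.
Travel time t = L / v = 1680 / 0.0004310 = 3.898e+06 days = 10672 years.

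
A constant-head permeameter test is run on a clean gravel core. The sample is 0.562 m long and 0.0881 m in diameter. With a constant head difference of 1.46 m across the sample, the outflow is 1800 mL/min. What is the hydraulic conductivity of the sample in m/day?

164

Cross-sectional area A = π·(d/2)² = π × (0.0881/2)² = 0.006096 m².
Convert discharge: 1800 mL/min = 3.000e-05 m³/s.
Darcy's law rearranged: K = Q·L / (A·Δh) = 3.000e-05 × 0.562 / (0.006096 × 1.46) = 0.001894 m/s = 163.7 m/day.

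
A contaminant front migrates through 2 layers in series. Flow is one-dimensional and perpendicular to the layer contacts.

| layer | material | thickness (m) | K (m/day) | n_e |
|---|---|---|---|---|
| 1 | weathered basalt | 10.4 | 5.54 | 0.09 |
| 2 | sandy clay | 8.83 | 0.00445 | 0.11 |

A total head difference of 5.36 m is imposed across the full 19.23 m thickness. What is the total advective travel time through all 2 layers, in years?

With flow normal to the layers, continuity requires the same specific discharge q through every layer.
Σ(b_i/K_i) = 10.4/5.54 + 8.83/0.00445 = 1986 d.
q = Δh / Σ(b_i/K_i) = 5.36 / 1986 = 0.002699 m/day.
In each layer the seepage velocity is v_i = q/n_i, so the layer transit time is t_i = b_i·n_i / q:
  layer 1 (weathered basalt): t_1 = 10.4 × 0.09 / 0.002699 = 346.8 d
  layer 2 (sandy clay): t_2 = 8.83 × 0.11 / 0.002699 = 359.9 d
Total t = Σ t_i = 706.7 days = 1.935 years.

1.93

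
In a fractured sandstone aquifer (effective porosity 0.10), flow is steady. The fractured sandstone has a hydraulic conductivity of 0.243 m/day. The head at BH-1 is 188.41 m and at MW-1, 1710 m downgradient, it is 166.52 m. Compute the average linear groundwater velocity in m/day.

Hydraulic gradient i = (188.41 − 166.52) / 1710 = 21.89 / 1710 = 0.01280.
Darcy flux q = K · i = 0.2430 × 0.01280 = 0.003111 m/day.
Seepage velocity v = q / n_e = 0.003111 / 0.10 = 0.03111 m/day.

0.0311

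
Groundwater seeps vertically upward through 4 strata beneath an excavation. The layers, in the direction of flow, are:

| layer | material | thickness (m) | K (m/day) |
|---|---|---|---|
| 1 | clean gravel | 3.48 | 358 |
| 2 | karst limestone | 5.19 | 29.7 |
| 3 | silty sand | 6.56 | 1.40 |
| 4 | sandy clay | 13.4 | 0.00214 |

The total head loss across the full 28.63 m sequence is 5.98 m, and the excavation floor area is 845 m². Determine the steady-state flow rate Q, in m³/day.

0.806

Flow is perpendicular to layering, so the layers act in series and the equivalent K is the thickness-weighted harmonic mean.
Total thickness L = 3.48 + 5.19 + 6.56 + 13.4 = 28.63 m.
Σ(b_i/K_i) = 3.48/358 + 5.19/29.7 + 6.56/1.40 + 13.4/0.00214 = 6267 d.
K_eq = L / Σ(b_i/K_i) = 28.63 / 6267 = 0.004569 m/day.
Q = K_eq · A · (Δh/L) = 0.004569 × 845 × (5.98/28.63) = 0.8064 m³/day.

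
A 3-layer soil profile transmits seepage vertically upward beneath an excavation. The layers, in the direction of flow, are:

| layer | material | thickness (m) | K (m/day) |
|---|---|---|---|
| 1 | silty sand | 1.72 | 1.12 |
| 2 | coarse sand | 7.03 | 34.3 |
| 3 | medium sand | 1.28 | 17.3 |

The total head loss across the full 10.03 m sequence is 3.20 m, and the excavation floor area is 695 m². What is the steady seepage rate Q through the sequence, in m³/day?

Flow is perpendicular to layering, so the layers act in series and the equivalent K is the thickness-weighted harmonic mean.
Total thickness L = 1.72 + 7.03 + 1.28 = 10.03 m.
Σ(b_i/K_i) = 1.72/1.12 + 7.03/34.3 + 1.28/17.3 = 1.815 d.
K_eq = L / Σ(b_i/K_i) = 10.03 / 1.815 = 5.527 m/day.
Q = K_eq · A · (Δh/L) = 5.527 × 695 × (3.20/10.03) = 1226 m³/day.

1230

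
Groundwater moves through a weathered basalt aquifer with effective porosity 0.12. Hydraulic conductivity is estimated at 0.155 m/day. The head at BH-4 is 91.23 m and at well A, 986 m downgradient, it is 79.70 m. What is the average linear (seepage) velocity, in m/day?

Hydraulic gradient i = (91.23 − 79.70) / 986 = 11.53 / 986 = 0.01169.
Darcy flux q = K · i = 0.1550 × 0.01169 = 0.001813 m/day.
Seepage velocity v = q / n_e = 0.001813 / 0.12 = 0.01510 m/day.

0.0151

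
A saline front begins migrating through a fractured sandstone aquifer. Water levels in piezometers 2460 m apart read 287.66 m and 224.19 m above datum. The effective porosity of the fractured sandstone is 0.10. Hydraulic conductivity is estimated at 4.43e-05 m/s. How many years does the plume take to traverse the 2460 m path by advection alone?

6.82

Convert K: 4.43e-05 m/s × 86400 = 3.828 m/day.
Hydraulic gradient i = (287.66 − 224.19) / 2460 = 63.47 / 2460 = 0.02580.
Darcy flux q = K · i = 3.828 × 0.02580 = 0.09875 m/day.
Seepage velocity v = q / n_e = 0.09875 / 0.10 = 0.9875 m/day.
Travel time t = L / v = 2460 / 0.9875 = 2491 days = 6.820 years.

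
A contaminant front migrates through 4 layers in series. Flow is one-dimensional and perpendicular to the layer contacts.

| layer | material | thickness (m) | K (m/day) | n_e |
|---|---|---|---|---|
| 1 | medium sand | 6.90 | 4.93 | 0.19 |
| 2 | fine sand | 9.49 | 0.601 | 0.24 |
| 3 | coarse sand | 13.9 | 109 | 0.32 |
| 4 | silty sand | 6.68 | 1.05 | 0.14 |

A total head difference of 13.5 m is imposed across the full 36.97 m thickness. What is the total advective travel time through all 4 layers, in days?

15.7

With flow normal to the layers, continuity requires the same specific discharge q through every layer.
Σ(b_i/K_i) = 6.90/4.93 + 9.49/0.601 + 13.9/109 + 6.68/1.05 = 23.68 d.
q = Δh / Σ(b_i/K_i) = 13.5 / 23.68 = 0.5701 m/day.
In each layer the seepage velocity is v_i = q/n_i, so the layer transit time is t_i = b_i·n_i / q:
  layer 1 (medium sand): t_1 = 6.90 × 0.19 / 0.5701 = 2.300 d
  layer 2 (fine sand): t_2 = 9.49 × 0.24 / 0.5701 = 3.995 d
  layer 3 (coarse sand): t_3 = 13.9 × 0.32 / 0.5701 = 7.802 d
  layer 4 (silty sand): t_4 = 6.68 × 0.14 / 0.5701 = 1.640 d
Total t = Σ t_i = 15.74 days.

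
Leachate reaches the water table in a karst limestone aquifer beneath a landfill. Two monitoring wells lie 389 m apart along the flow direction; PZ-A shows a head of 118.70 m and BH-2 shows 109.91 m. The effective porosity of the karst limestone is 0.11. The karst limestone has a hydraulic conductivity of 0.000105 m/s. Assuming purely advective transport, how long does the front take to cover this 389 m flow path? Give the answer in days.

209

Convert K: 0.000105 m/s × 86400 = 9.072 m/day.
Hydraulic gradient i = (118.70 − 109.91) / 389 = 8.79 / 389 = 0.02260.
Darcy flux q = K · i = 9.072 × 0.02260 = 0.2050 m/day.
Seepage velocity v = q / n_e = 0.2050 / 0.11 = 1.864 m/day.
Travel time t = L / v = 389 / 1.864 = 208.7 days.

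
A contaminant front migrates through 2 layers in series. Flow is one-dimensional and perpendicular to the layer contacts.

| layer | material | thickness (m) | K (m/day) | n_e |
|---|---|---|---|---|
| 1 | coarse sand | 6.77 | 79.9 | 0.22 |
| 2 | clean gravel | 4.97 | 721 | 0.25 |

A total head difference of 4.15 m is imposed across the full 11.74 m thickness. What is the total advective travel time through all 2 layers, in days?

0.0603

With flow normal to the layers, continuity requires the same specific discharge q through every layer.
Σ(b_i/K_i) = 6.77/79.9 + 4.97/721 = 0.09162 d.
q = Δh / Σ(b_i/K_i) = 4.15 / 0.09162 = 45.29 m/day.
In each layer the seepage velocity is v_i = q/n_i, so the layer transit time is t_i = b_i·n_i / q:
  layer 1 (coarse sand): t_1 = 6.77 × 0.22 / 45.29 = 0.03288 d
  layer 2 (clean gravel): t_2 = 4.97 × 0.25 / 45.29 = 0.02743 d
Total t = Σ t_i = 0.06032 days.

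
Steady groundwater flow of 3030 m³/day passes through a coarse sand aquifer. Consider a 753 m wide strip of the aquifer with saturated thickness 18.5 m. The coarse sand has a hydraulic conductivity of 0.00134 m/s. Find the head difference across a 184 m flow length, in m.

0.346

Convert K: 0.00134 m/s × 86400 = 115.8 m/day.
Cross-sectional area A = 753 × 18.5 = 13930 m².
From Q = K·A·i, i = Q / (K·A) = 3030 / (115.8 × 13930) = 0.001879.
Head loss Δh = i · L = 0.001879 × 184 = 0.3457 m.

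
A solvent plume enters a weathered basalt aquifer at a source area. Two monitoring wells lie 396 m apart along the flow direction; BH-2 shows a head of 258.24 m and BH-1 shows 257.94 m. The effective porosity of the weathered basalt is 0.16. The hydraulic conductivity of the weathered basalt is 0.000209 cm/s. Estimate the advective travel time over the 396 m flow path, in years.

Convert K: 0.000209 cm/s × 864 = 0.1806 m/day.
Hydraulic gradient i = (258.24 − 257.94) / 396 = 0.3 / 396 = 0.0007576.
Darcy flux q = K · i = 0.1806 × 0.0007576 = 0.0001368 m/day.
Seepage velocity v = q / n_e = 0.0001368 / 0.16 = 0.0008550 m/day.
Travel time t = L / v = 396 / 0.0008550 = 4.632e+05 days = 1268 years.

1270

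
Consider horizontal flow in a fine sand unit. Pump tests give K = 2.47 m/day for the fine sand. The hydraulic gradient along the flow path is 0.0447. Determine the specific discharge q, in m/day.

0.110

Hydraulic gradient i = 0.0447.
Specific discharge q = K · i = 2.470 × 0.04470 = 0.1104 m/day.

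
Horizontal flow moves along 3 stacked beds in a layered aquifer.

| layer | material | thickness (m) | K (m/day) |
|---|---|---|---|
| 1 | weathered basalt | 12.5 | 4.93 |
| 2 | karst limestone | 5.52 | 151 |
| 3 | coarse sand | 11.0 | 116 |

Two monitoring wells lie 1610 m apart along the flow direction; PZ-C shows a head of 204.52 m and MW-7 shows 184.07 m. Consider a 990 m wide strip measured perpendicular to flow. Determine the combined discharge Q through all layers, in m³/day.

27300

Flow is parallel to layering, so each bed carries its own Darcy discharge and the transmissivities add.
Σ(K_i·b_i) = 4.93×12.5 + 151×5.52 + 116×11.0 = 2171 m²/day.
Hydraulic gradient i = (204.52 − 184.07) / 1610 = 20.45 / 1610 = 0.01270.
Q = Σ(K_i·b_i) · W · i = 2171 × 990 × 0.01270 = 27302 m³/day.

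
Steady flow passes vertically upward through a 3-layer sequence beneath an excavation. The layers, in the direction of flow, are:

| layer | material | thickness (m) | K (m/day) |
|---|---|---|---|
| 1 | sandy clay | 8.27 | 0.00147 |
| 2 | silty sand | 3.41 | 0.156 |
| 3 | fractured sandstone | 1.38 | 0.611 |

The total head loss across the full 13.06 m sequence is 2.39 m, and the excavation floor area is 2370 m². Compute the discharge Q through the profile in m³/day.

1.00

Flow is perpendicular to layering, so the layers act in series and the equivalent K is the thickness-weighted harmonic mean.
Total thickness L = 8.27 + 3.41 + 1.38 = 13.06 m.
Σ(b_i/K_i) = 8.27/0.00147 + 3.41/0.156 + 1.38/0.611 = 5650 d.
K_eq = L / Σ(b_i/K_i) = 13.06 / 5650 = 0.002312 m/day.
Q = K_eq · A · (Δh/L) = 0.002312 × 2370 × (2.39/13.06) = 1.003 m³/day.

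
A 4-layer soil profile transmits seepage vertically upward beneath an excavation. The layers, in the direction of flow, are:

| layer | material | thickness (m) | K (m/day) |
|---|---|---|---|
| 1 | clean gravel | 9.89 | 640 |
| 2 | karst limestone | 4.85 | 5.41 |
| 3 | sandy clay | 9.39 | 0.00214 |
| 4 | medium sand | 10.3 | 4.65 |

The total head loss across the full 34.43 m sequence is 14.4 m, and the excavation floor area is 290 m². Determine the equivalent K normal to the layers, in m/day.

0.00784

Flow is perpendicular to layering, so the layers act in series and the equivalent K is the thickness-weighted harmonic mean.
Total thickness L = 9.89 + 4.85 + 9.39 + 10.3 = 34.43 m.
Σ(b_i/K_i) = 9.89/640 + 4.85/5.41 + 9.39/0.00214 + 10.3/4.65 = 4391 d.
K_eq = L / Σ(b_i/K_i) = 34.43 / 4391 = 0.007841 m/day.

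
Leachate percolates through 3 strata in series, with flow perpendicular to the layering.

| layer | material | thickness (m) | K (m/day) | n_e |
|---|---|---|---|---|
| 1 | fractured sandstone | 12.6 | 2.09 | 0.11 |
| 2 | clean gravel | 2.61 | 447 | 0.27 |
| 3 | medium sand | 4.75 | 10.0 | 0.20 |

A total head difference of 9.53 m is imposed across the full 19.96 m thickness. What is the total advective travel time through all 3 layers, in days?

With flow normal to the layers, continuity requires the same specific discharge q through every layer.
Σ(b_i/K_i) = 12.6/2.09 + 2.61/447 + 4.75/10.0 = 6.510 d.
q = Δh / Σ(b_i/K_i) = 9.53 / 6.510 = 1.464 m/day.
In each layer the seepage velocity is v_i = q/n_i, so the layer transit time is t_i = b_i·n_i / q:
  layer 1 (fractured sandstone): t_1 = 12.6 × 0.11 / 1.464 = 0.9467 d
  layer 2 (clean gravel): t_2 = 2.61 × 0.27 / 1.464 = 0.4814 d
  layer 3 (medium sand): t_3 = 4.75 × 0.20 / 1.464 = 0.6489 d
Total t = Σ t_i = 2.077 days.

2.08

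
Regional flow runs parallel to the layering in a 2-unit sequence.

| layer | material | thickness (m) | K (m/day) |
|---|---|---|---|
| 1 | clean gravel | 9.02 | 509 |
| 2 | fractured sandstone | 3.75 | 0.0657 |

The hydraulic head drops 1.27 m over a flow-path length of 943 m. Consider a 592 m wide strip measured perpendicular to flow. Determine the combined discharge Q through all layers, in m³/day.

3660

Flow is parallel to layering, so each bed carries its own Darcy discharge and the transmissivities add.
Σ(K_i·b_i) = 509×9.02 + 0.0657×3.75 = 4591 m²/day.
Hydraulic gradient i = Δh / L = 1.27 / 943 = 0.001347.
Q = Σ(K_i·b_i) · W · i = 4591 × 592 × 0.001347 = 3661 m³/day.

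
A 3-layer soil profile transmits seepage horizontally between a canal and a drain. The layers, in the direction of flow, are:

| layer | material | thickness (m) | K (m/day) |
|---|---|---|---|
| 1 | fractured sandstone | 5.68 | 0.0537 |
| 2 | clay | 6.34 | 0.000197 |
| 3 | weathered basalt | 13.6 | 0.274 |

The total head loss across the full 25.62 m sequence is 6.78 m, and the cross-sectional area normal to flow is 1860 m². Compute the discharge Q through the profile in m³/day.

0.390

Flow is perpendicular to layering, so the layers act in series and the equivalent K is the thickness-weighted harmonic mean.
Total thickness L = 5.68 + 6.34 + 13.6 = 25.62 m.
Σ(b_i/K_i) = 5.68/0.0537 + 6.34/0.000197 + 13.6/0.274 = 32338 d.
K_eq = L / Σ(b_i/K_i) = 25.62 / 32338 = 0.0007923 m/day.
Q = K_eq · A · (Δh/L) = 0.0007923 × 1860 × (6.78/25.62) = 0.3900 m³/day.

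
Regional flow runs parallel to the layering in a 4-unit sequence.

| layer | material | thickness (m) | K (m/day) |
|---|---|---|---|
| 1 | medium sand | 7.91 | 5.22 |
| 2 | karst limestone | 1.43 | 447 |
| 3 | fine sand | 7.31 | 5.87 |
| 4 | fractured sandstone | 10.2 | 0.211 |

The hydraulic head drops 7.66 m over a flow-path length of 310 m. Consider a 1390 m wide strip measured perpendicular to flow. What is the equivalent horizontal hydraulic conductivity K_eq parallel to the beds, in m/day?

27.0

Flow is parallel to layering, so each bed carries its own Darcy discharge and the transmissivities add.
Σ(K_i·b_i) = 5.22×7.91 + 447×1.43 + 5.87×7.31 + 0.211×10.2 = 725.6 m²/day.
Total thickness b = 26.85 m, so K_eq = Σ(K_i·b_i)/b = 27.02 m/day.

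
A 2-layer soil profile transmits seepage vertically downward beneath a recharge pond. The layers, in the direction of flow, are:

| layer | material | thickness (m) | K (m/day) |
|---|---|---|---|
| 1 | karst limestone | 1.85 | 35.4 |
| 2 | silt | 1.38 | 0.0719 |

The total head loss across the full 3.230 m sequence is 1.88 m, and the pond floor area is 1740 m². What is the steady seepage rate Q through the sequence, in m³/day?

Flow is perpendicular to layering, so the layers act in series and the equivalent K is the thickness-weighted harmonic mean.
Total thickness L = 1.85 + 1.38 = 3.230 m.
Σ(b_i/K_i) = 1.85/35.4 + 1.38/0.0719 = 19.25 d.
K_eq = L / Σ(b_i/K_i) = 3.230 / 19.25 = 0.1678 m/day.
Q = K_eq · A · (Δh/L) = 0.1678 × 1740 × (1.88/3.230) = 170.0 m³/day.

170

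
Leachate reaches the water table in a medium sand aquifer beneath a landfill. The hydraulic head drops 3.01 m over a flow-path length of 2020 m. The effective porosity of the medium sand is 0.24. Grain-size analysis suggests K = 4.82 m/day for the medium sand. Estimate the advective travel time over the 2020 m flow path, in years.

Hydraulic gradient i = Δh / L = 3.01 / 2020 = 0.001490.
Darcy flux q = K · i = 4.820 × 0.001490 = 0.007182 m/day.
Seepage velocity v = q / n_e = 0.007182 / 0.24 = 0.02993 m/day.
Travel time t = L / v = 2020 / 0.02993 = 67499 days = 184.8 years.

185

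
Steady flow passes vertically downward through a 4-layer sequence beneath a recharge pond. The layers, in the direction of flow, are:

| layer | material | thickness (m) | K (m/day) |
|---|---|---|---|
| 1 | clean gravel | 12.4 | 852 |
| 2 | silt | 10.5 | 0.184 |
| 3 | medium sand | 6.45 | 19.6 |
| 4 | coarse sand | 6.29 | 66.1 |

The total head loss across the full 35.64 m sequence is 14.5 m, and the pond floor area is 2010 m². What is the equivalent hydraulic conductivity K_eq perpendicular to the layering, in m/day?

Flow is perpendicular to layering, so the layers act in series and the equivalent K is the thickness-weighted harmonic mean.
Total thickness L = 12.4 + 10.5 + 6.45 + 6.29 = 35.64 m.
Σ(b_i/K_i) = 12.4/852 + 10.5/0.184 + 6.45/19.6 + 6.29/66.1 = 57.50 d.
K_eq = L / Σ(b_i/K_i) = 35.64 / 57.50 = 0.6198 m/day.

0.620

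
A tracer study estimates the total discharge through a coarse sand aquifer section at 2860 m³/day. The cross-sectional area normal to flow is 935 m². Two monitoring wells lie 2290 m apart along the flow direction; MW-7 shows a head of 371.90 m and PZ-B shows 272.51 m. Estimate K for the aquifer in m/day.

Hydraulic gradient i = (371.90 − 272.51) / 2290 = 99.39 / 2290 = 0.04340.
From Q = K·A·i, K = Q / (A·i) = 2860 / (935.0 × 0.04340) = 70.48 m/day.

70.5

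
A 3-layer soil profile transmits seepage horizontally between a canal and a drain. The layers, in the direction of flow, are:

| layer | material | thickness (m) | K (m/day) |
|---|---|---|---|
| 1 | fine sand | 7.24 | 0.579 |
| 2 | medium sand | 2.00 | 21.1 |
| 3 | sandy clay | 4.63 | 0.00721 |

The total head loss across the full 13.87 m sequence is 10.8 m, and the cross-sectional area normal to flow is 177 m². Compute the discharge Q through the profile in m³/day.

2.92

Flow is perpendicular to layering, so the layers act in series and the equivalent K is the thickness-weighted harmonic mean.
Total thickness L = 7.24 + 2.00 + 4.63 = 13.87 m.
Σ(b_i/K_i) = 7.24/0.579 + 2.00/21.1 + 4.63/0.00721 = 654.8 d.
K_eq = L / Σ(b_i/K_i) = 13.87 / 654.8 = 0.02118 m/day.
Q = K_eq · A · (Δh/L) = 0.02118 × 177 × (10.8/13.87) = 2.920 m³/day.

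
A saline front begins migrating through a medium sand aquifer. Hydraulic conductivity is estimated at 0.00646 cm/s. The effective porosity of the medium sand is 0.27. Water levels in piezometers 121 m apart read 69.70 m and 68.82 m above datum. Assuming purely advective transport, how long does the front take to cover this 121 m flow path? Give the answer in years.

Convert K: 0.00646 cm/s × 864 = 5.581 m/day.
Hydraulic gradient i = (69.70 − 68.82) / 121 = 0.88 / 121 = 0.007273.
Darcy flux q = K · i = 5.581 × 0.007273 = 0.04059 m/day.
Seepage velocity v = q / n_e = 0.04059 / 0.27 = 0.1503 m/day.
Travel time t = L / v = 121 / 0.1503 = 804.8 days = 2.204 years.

2.20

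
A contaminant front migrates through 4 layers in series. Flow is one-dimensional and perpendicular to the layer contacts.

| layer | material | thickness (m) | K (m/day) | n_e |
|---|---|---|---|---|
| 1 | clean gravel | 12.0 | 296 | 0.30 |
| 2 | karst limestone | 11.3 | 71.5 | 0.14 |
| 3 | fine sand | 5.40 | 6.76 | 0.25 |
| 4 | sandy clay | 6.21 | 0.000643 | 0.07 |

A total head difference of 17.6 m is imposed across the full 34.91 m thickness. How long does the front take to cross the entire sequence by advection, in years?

10.5

With flow normal to the layers, continuity requires the same specific discharge q through every layer.
Σ(b_i/K_i) = 12.0/296 + 11.3/71.5 + 5.40/6.76 + 6.21/0.000643 = 9659 d.
q = Δh / Σ(b_i/K_i) = 17.6 / 9659 = 0.001822 m/day.
In each layer the seepage velocity is v_i = q/n_i, so the layer transit time is t_i = b_i·n_i / q:
  layer 1 (clean gravel): t_1 = 12.0 × 0.30 / 0.001822 = 1976 d
  layer 2 (karst limestone): t_2 = 11.3 × 0.14 / 0.001822 = 868.2 d
  layer 3 (fine sand): t_3 = 5.40 × 0.25 / 0.001822 = 740.9 d
  layer 4 (sandy clay): t_4 = 6.21 × 0.07 / 0.001822 = 238.6 d
Total t = Σ t_i = 3823 days = 10.47 years.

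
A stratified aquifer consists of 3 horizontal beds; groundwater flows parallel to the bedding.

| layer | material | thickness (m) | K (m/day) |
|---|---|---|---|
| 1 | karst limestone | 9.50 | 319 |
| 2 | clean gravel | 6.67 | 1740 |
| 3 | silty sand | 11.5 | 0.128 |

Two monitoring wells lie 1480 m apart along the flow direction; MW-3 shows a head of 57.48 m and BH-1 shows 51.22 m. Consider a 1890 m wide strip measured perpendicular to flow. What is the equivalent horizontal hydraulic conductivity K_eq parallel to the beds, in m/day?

Flow is parallel to layering, so each bed carries its own Darcy discharge and the transmissivities add.
Σ(K_i·b_i) = 319×9.50 + 1740×6.67 + 0.128×11.5 = 14638 m²/day.
Total thickness b = 27.67 m, so K_eq = Σ(K_i·b_i)/b = 529.0 m/day.

529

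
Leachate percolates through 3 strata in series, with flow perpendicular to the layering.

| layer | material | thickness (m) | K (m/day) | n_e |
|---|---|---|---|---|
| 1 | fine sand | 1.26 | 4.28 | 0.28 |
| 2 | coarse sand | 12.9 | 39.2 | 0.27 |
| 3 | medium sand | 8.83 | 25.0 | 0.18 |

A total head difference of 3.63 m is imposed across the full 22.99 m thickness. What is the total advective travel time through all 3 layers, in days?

With flow normal to the layers, continuity requires the same specific discharge q through every layer.
Σ(b_i/K_i) = 1.26/4.28 + 12.9/39.2 + 8.83/25.0 = 0.9767 d.
q = Δh / Σ(b_i/K_i) = 3.63 / 0.9767 = 3.717 m/day.
In each layer the seepage velocity is v_i = q/n_i, so the layer transit time is t_i = b_i·n_i / q:
  layer 1 (fine sand): t_1 = 1.26 × 0.28 / 3.717 = 0.09492 d
  layer 2 (coarse sand): t_2 = 12.9 × 0.27 / 3.717 = 0.9371 d
  layer 3 (medium sand): t_3 = 8.83 × 0.18 / 3.717 = 0.4276 d
Total t = Σ t_i = 1.460 days.

1.46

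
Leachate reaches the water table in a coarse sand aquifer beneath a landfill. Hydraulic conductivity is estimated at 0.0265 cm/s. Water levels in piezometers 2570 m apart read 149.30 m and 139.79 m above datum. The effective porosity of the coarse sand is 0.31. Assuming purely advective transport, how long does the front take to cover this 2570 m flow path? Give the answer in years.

Convert K: 0.0265 cm/s × 864 = 22.90 m/day.
Hydraulic gradient i = (149.30 − 139.79) / 2570 = 9.51 / 2570 = 0.003700.
Darcy flux q = K · i = 22.90 × 0.003700 = 0.08472 m/day.
Seepage velocity v = q / n_e = 0.08472 / 0.31 = 0.2733 m/day.
Travel time t = L / v = 2570 / 0.2733 = 9403 days = 25.75 years.

25.7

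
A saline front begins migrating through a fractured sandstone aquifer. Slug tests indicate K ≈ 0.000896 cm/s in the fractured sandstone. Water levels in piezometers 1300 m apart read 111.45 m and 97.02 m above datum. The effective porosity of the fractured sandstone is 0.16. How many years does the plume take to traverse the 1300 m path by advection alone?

66.3

Convert K: 0.000896 cm/s × 864 = 0.7741 m/day.
Hydraulic gradient i = (111.45 − 97.02) / 1300 = 14.43 / 1300 = 0.01110.
Darcy flux q = K · i = 0.7741 × 0.01110 = 0.008593 m/day.
Seepage velocity v = q / n_e = 0.008593 / 0.16 = 0.05371 m/day.
Travel time t = L / v = 1300 / 0.05371 = 24206 days = 66.27 years.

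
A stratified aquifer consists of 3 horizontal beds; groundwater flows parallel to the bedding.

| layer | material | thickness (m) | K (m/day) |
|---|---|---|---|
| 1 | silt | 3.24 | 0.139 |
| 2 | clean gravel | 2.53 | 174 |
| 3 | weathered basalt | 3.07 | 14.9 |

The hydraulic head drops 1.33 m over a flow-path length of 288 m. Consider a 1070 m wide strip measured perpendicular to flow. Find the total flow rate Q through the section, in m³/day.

2400

Flow is parallel to layering, so each bed carries its own Darcy discharge and the transmissivities add.
Σ(K_i·b_i) = 0.139×3.24 + 174×2.53 + 14.9×3.07 = 486.4 m²/day.
Hydraulic gradient i = Δh / L = 1.33 / 288 = 0.004618.
Q = Σ(K_i·b_i) · W · i = 486.4 × 1070 × 0.004618 = 2404 m³/day.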